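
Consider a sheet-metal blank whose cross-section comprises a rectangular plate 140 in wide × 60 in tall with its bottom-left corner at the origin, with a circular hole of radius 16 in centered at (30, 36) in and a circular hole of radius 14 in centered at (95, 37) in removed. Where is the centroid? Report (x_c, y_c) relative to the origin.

plate: A = 140 × 60 = 8400.00, centroid at (70.00, 30.00).
hole 1: A = −π·16² = -804.25, centroid at (30.00, 36.00).
hole 2: A = −π·14² = -615.75, centroid at (95.00, 37.00).
ΣA = 6980.00 in², ΣAx_c = 505376.11 in³, ΣAy_c = 200264.25 in³.
x_c = 505376.11/6980.00 = 72.40 in; y_c = 200264.25/6980.00 = 28.69 in.

x_c = 72.40 in, y_c = 28.69 in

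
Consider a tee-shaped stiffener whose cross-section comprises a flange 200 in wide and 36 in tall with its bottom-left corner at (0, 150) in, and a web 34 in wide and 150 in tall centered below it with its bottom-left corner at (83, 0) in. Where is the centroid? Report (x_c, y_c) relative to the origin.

web: A = 34 × 150 = 5100.00, centroid at (100.00, 75.00).
flange: A = 200 × 36 = 7200.00, centroid at (100.00, 168.00).
ΣA = 12300.00 in², ΣAx_c = 1230000.00 in³, ΣAy_c = 1592100.00 in³.
x_c = 1230000.00/12300.00 = 100.00 in; y_c = 1592100.00/12300.00 = 129.44 in.

x_c = 100.00 in, y_c = 129.44 in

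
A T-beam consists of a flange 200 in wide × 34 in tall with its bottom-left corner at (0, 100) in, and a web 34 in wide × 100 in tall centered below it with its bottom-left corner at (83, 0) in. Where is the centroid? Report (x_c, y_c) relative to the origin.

web: A = 34 × 100 = 3400.00, centroid at (100.00, 50.00).
flange: A = 200 × 34 = 6800.00, centroid at (100.00, 117.00).
ΣA = 10200.00 in², ΣAx_c = 1020000.00 in³, ΣAy_c = 965600.00 in³.
x_c = 1020000.00/10200.00 = 100.00 in; y_c = 965600.00/10200.00 = 94.67 in.

x_c = 100.00 in, y_c = 94.67 in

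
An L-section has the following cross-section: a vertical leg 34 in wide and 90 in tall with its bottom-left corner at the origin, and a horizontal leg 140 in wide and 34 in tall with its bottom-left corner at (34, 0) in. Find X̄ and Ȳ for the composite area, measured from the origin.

X̄ = 69.96 in, Ȳ = 27.96 in

vertical leg: A = 34 × 90 = 3060.00, centroid at (17.00, 45.00).
horizontal leg: A = 140 × 34 = 4760.00, centroid at (104.00, 17.00).
ΣA = 7820.00 in²
ΣAX̄ = (3060.00)(17.00) + (4760.00)(104.00) = 547060.00 in³
ΣAȲ = (3060.00)(45.00) + (4760.00)(17.00) = 218620.00 in³
X̄ = 547060.00 / 7820.00 = 69.96 in
Ȳ = 218620.00 / 7820.00 = 27.96 in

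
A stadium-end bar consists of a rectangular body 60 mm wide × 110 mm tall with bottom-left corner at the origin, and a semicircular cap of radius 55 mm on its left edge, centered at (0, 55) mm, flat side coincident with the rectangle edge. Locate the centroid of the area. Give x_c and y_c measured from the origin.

rectangular body: A = 60 × 110 = 6600.00, centroid at (30.00, 55.00).
semicircular end: A = ½π·55² = 4751.66, centroid at (-23.34, 55.00).
ΣA = 11351.66 mm²
ΣAx_c = (6600.00)(30.00) + (4751.66)(-23.34) = 87083.33 mm³
ΣAy_c = (6600.00)(55.00) + (4751.66)(55.00) = 624341.24 mm³
x_c = 87083.33 / 11351.66 = 7.67 mm
y_c = 624341.24 / 11351.66 = 55.00 mm

x_c = 7.67 mm, y_c = 55.00 mm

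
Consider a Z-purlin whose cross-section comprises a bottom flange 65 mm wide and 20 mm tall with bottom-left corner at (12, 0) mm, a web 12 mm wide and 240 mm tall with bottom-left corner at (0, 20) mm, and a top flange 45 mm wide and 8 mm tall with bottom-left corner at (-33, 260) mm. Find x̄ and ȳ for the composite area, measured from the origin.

x̄ = 15.72 mm, ȳ = 112.61 mm

bottom flange: A = 65 × 20 = 1300.00, centroid at (44.50, 10.00).
web: A = 12 × 240 = 2880.00, centroid at (6.00, 140.00).
top flange: A = 45 × 8 = 360.00, centroid at (-10.50, 264.00).
ΣA = 4540.00 mm²
ΣAx̄ = (1300.00)(44.50) + (2880.00)(6.00) + (360.00)(-10.50) = 71350.00 mm³
ΣAȳ = (1300.00)(10.00) + (2880.00)(140.00) + (360.00)(264.00) = 511240.00 mm³
x̄ = 71350.00 / 4540.00 = 15.72 mm
ȳ = 511240.00 / 4540.00 = 112.61 mm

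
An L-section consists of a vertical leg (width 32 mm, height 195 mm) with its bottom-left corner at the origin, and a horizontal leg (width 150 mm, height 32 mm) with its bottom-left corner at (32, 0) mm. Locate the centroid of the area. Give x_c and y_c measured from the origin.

Part | A | x̄ᵢ | ȳᵢ | A·x̄ᵢ | A·ȳᵢ
vertical leg | 6240.00 | 16.00 | 97.50 | 99840.00 | 608400.00
horizontal leg | 4800.00 | 107.00 | 16.00 | 513600.00 | 76800.00
Σ | 11040.00 |  |  | 613440.00 | 685200.00
x_c = 613440.00 / 11040.00 = 55.57 mm
y_c = 685200.00 / 11040.00 = 62.07 mm

x_c = 55.57 mm, y_c = 62.07 mm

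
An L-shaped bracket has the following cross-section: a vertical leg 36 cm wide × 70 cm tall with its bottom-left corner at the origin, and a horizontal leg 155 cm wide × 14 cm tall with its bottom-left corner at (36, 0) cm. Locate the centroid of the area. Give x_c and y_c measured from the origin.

Part | A | x̄ᵢ | ȳᵢ | A·x̄ᵢ | A·ȳᵢ
vertical leg | 2520.00 | 18.00 | 35.00 | 45360.00 | 88200.00
horizontal leg | 2170.00 | 113.50 | 7.00 | 246295.00 | 15190.00
Σ | 4690.00 |  |  | 291655.00 | 103390.00
x_c = 291655.00 / 4690.00 = 62.19 cm
y_c = 103390.00 / 4690.00 = 22.04 cm

x_c = 62.19 cm, y_c = 22.04 cm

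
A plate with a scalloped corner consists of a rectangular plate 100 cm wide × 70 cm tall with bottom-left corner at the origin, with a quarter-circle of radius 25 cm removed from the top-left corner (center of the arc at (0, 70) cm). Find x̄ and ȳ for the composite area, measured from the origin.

Part | A | x̄ᵢ | ȳᵢ | A·x̄ᵢ | A·ȳᵢ
plate | 7000.00 | 50.00 | 35.00 | 350000.00 | 245000.00
removed quarter-circle | -490.87 | 10.61 | 59.39 | -5208.33 | -29152.84
Σ | 6509.13 |  |  | 344791.67 | 215847.16
x̄ = 344791.67 / 6509.13 = 52.97 cm
ȳ = 215847.16 / 6509.13 = 33.16 cm

x̄ = 52.97 cm, ȳ = 33.16 cm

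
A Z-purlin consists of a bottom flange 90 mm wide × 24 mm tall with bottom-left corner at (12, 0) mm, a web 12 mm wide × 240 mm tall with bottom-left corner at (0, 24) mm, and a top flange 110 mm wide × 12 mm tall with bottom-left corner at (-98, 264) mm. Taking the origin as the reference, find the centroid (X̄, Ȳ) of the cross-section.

bottom flange: A = 90 × 24 = 2160.00, centroid at (57.00, 12.00).
web: A = 12 × 240 = 2880.00, centroid at (6.00, 144.00).
top flange: A = 110 × 12 = 1320.00, centroid at (-43.00, 270.00).
ΣA = 6360.00 mm²
ΣAX̄ = (2160.00)(57.00) + (2880.00)(6.00) + (1320.00)(-43.00) = 83640.00 mm³
ΣAȲ = (2160.00)(12.00) + (2880.00)(144.00) + (1320.00)(270.00) = 797040.00 mm³
X̄ = 83640.00 / 6360.00 = 13.15 mm
Ȳ = 797040.00 / 6360.00 = 125.32 mm

X̄ = 13.15 mm, Ȳ = 125.32 mm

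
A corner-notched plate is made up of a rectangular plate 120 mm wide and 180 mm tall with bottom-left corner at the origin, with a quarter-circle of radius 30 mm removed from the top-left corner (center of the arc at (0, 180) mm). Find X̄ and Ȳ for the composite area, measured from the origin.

X̄ = 61.60 mm, Ȳ = 87.39 mm

Part | A | x̄ᵢ | ȳᵢ | A·x̄ᵢ | A·ȳᵢ
plate | 21600.00 | 60.00 | 90.00 | 1296000.00 | 1944000.00
removed quarter-circle | -706.86 | 12.73 | 167.27 | -9000.00 | -118234.50
Σ | 20893.14 |  |  | 1287000.00 | 1825765.50
X̄ = 1287000.00 / 20893.14 = 61.60 mm
Ȳ = 1825765.50 / 20893.14 = 87.39 mm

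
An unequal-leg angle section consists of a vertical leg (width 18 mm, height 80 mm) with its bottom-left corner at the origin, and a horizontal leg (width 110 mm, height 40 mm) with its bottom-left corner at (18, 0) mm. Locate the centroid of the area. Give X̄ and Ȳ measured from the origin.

X̄ = 57.22 mm, Ȳ = 24.93 mm

vertical leg: A = 18 × 80 = 1440.00, centroid at (9.00, 40.00).
horizontal leg: A = 110 × 40 = 4400.00, centroid at (73.00, 20.00).
ΣA = 5840.00 mm², ΣAX̄ = 334160.00 mm³, ΣAȲ = 145600.00 mm³.
X̄ = 334160.00/5840.00 = 57.22 mm; Ȳ = 145600.00/5840.00 = 24.93 mm.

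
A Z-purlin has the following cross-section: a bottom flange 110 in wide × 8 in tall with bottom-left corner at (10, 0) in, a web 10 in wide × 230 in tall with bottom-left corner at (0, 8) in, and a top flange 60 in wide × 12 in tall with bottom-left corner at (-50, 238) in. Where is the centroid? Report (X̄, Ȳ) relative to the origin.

X̄ = 13.92 in, Ȳ = 118.49 in

Part | A | x̄ᵢ | ȳᵢ | A·x̄ᵢ | A·ȳᵢ
bottom flange | 880.00 | 65.00 | 4.00 | 57200.00 | 3520.00
web | 2300.00 | 5.00 | 123.00 | 11500.00 | 282900.00
top flange | 720.00 | -20.00 | 244.00 | -14400.00 | 175680.00
Σ | 3900.00 |  |  | 54300.00 | 462100.00
X̄ = 54300.00 / 3900.00 = 13.92 in
Ȳ = 462100.00 / 3900.00 = 118.49 in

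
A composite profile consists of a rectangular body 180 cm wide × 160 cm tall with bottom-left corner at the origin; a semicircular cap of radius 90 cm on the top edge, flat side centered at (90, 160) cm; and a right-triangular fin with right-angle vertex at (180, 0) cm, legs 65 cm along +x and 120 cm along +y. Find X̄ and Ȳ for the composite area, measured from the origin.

rectangular body: A = 180 × 160 = 28800.00, centroid at (90.00, 80.00).
semicircular top: A = ½π·90² = 12723.45, centroid at (90.00, 198.20).
triangular fin: A = ½·65·120 = 3900.00, centroid at (201.67, 40.00).
ΣA = 45423.45 cm²
ΣAX̄ = (28800.00)(90.00) + (12723.45)(90.00) + (3900.00)(201.67) = 4523610.52 cm³
ΣAȲ = (28800.00)(80.00) + (12723.45)(198.20) + (3900.00)(40.00) = 4981752.04 cm³
X̄ = 4523610.52 / 45423.45 = 99.59 cm
Ȳ = 4981752.04 / 45423.45 = 109.67 cm

X̄ = 99.59 cm, Ȳ = 109.67 cm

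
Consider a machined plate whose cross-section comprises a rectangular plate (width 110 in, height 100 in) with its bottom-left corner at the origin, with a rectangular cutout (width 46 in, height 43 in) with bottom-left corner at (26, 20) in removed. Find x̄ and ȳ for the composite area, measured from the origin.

plate: A = 110 × 100 = 11000.00, centroid at (55.00, 50.00).
hole: A = −(46 × 43) = -1978.00, centroid at (49.00, 41.50).
ΣA = 9022.00 in²
ΣAx̄ = (11000.00)(55.00) + (-1978.00)(49.00) = 508078.00 in³
ΣAȳ = (11000.00)(50.00) + (-1978.00)(41.50) = 467913.00 in³
x̄ = 508078.00 / 9022.00 = 56.32 in
ȳ = 467913.00 / 9022.00 = 51.86 in

x̄ = 56.32 in, ȳ = 51.86 in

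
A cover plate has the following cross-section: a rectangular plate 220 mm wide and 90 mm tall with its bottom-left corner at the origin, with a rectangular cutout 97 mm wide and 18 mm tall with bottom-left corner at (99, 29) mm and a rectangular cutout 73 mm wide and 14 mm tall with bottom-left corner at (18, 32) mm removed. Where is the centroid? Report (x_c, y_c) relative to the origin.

x_c = 109.49 mm, y_c = 46.08 mm

Part | A | x̄ᵢ | ȳᵢ | A·x̄ᵢ | A·ȳᵢ
plate | 19800.00 | 110.00 | 45.00 | 2178000.00 | 891000.00
hole 1 | -1746.00 | 147.50 | 38.00 | -257535.00 | -66348.00
hole 2 | -1022.00 | 54.50 | 39.00 | -55699.00 | -39858.00
Σ | 17032.00 |  |  | 1864766.00 | 784794.00
x_c = 1864766.00 / 17032.00 = 109.49 mm
y_c = 784794.00 / 17032.00 = 46.08 mm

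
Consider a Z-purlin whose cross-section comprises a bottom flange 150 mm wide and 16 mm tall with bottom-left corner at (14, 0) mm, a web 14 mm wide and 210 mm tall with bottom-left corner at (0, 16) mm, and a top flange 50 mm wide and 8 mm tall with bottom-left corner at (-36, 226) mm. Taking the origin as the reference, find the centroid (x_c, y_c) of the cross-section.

x_c = 40.03 mm, y_c = 81.35 mm

Part | A | x̄ᵢ | ȳᵢ | A·x̄ᵢ | A·ȳᵢ
bottom flange | 2400.00 | 89.00 | 8.00 | 213600.00 | 19200.00
web | 2940.00 | 7.00 | 121.00 | 20580.00 | 355740.00
top flange | 400.00 | -11.00 | 230.00 | -4400.00 | 92000.00
Σ | 5740.00 |  |  | 229780.00 | 466940.00
x_c = 229780.00 / 5740.00 = 40.03 mm
y_c = 466940.00 / 5740.00 = 81.35 mm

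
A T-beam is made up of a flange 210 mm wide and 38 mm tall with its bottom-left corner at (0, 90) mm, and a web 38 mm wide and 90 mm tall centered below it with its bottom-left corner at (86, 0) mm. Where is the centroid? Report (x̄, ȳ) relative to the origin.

x̄ = 105.00 mm, ȳ = 89.80 mm

Part | A | x̄ᵢ | ȳᵢ | A·x̄ᵢ | A·ȳᵢ
web | 3420.00 | 105.00 | 45.00 | 359100.00 | 153900.00
flange | 7980.00 | 105.00 | 109.00 | 837900.00 | 869820.00
Σ | 11400.00 |  |  | 1197000.00 | 1023720.00
x̄ = 1197000.00 / 11400.00 = 105.00 mm
ȳ = 1023720.00 / 11400.00 = 89.80 mm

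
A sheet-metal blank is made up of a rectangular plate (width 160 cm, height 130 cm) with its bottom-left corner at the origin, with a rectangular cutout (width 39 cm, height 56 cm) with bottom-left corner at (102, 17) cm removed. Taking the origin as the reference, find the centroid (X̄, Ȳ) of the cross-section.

X̄ = 75.13 cm, Ȳ = 67.35 cm

Part | A | x̄ᵢ | ȳᵢ | A·x̄ᵢ | A·ȳᵢ
plate | 20800.00 | 80.00 | 65.00 | 1664000.00 | 1352000.00
hole | -2184.00 | 121.50 | 45.00 | -265356.00 | -98280.00
Σ | 18616.00 |  |  | 1398644.00 | 1253720.00
X̄ = 1398644.00 / 18616.00 = 75.13 cm
Ȳ = 1253720.00 / 18616.00 = 67.35 cm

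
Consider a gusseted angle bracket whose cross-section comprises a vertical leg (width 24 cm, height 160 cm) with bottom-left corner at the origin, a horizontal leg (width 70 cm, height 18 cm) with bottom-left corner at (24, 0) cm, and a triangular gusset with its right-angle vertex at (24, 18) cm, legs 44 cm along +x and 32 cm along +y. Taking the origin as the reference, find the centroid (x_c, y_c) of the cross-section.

x_c = 25.44 cm, y_c = 58.36 cm

vertical leg: A = 24 × 160 = 3840.00, centroid at (12.00, 80.00).
horizontal leg: A = 70 × 18 = 1260.00, centroid at (59.00, 9.00).
gusset: A = ½·44·32 = 704.00, centroid at (38.67, 28.67).
ΣA = 5804.00 cm², ΣAx_c = 147641.33 cm³, ΣAy_c = 338721.33 cm³.
x_c = 147641.33/5804.00 = 25.44 cm; y_c = 338721.33/5804.00 = 58.36 cm.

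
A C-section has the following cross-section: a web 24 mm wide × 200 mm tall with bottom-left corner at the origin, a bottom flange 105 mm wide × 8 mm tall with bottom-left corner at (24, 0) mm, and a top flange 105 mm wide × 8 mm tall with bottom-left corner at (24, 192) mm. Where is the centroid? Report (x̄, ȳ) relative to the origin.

web: A = 24 × 200 = 4800.00, centroid at (12.00, 100.00).
bottom flange: A = 105 × 8 = 840.00, centroid at (76.50, 4.00).
top flange: A = 105 × 8 = 840.00, centroid at (76.50, 196.00).
ΣA = 6480.00 mm²
ΣAx̄ = (4800.00)(12.00) + (840.00)(76.50) + (840.00)(76.50) = 186120.00 mm³
ΣAȳ = (4800.00)(100.00) + (840.00)(4.00) + (840.00)(196.00) = 648000.00 mm³
x̄ = 186120.00 / 6480.00 = 28.72 mm
ȳ = 648000.00 / 6480.00 = 100.00 mm

x̄ = 28.72 mm, ȳ = 100.00 mm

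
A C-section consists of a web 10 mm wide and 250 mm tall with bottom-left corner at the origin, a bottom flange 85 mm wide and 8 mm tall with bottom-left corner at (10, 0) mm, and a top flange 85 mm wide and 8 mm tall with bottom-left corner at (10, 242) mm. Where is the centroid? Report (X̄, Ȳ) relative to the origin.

web: A = 10 × 250 = 2500.00, centroid at (5.00, 125.00).
bottom flange: A = 85 × 8 = 680.00, centroid at (52.50, 4.00).
top flange: A = 85 × 8 = 680.00, centroid at (52.50, 246.00).
ΣA = 3860.00 mm², ΣAX̄ = 83900.00 mm³, ΣAȲ = 482500.00 mm³.
X̄ = 83900.00/3860.00 = 21.74 mm; Ȳ = 482500.00/3860.00 = 125.00 mm.

X̄ = 21.74 mm, Ȳ = 125.00 mm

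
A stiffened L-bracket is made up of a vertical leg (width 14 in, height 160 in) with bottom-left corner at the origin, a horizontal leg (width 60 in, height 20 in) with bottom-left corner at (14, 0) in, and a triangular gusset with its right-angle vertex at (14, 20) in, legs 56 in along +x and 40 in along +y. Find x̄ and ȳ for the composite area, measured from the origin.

x̄ = 23.04 in, ȳ = 50.12 in

vertical leg: A = 14 × 160 = 2240.00, centroid at (7.00, 80.00).
horizontal leg: A = 60 × 20 = 1200.00, centroid at (44.00, 10.00).
gusset: A = ½·56·40 = 1120.00, centroid at (32.67, 33.33).
ΣA = 4560.00 in², ΣAx̄ = 105066.67 in³, ΣAȳ = 228533.33 in³.
x̄ = 105066.67/4560.00 = 23.04 in; ȳ = 228533.33/4560.00 = 50.12 in.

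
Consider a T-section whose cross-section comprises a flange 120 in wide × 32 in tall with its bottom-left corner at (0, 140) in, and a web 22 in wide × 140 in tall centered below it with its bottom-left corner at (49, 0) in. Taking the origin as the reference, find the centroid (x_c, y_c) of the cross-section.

web: A = 22 × 140 = 3080.00, centroid at (60.00, 70.00).
flange: A = 120 × 32 = 3840.00, centroid at (60.00, 156.00).
ΣA = 6920.00 in²
ΣAx_c = (3080.00)(60.00) + (3840.00)(60.00) = 415200.00 in³
ΣAy_c = (3080.00)(70.00) + (3840.00)(156.00) = 814640.00 in³
x_c = 415200.00 / 6920.00 = 60.00 in
y_c = 814640.00 / 6920.00 = 117.72 in

x_c = 60.00 in, y_c = 117.72 in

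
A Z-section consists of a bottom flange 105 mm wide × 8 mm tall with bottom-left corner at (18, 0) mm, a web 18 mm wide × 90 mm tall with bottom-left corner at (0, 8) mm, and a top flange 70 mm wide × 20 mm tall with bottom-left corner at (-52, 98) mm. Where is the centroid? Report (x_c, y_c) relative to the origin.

x_c = 12.95 mm, y_c = 62.28 mm

Part | A | x̄ᵢ | ȳᵢ | A·x̄ᵢ | A·ȳᵢ
bottom flange | 840.00 | 70.50 | 4.00 | 59220.00 | 3360.00
web | 1620.00 | 9.00 | 53.00 | 14580.00 | 85860.00
top flange | 1400.00 | -17.00 | 108.00 | -23800.00 | 151200.00
Σ | 3860.00 |  |  | 50000.00 | 240420.00
x_c = 50000.00 / 3860.00 = 12.95 mm
y_c = 240420.00 / 3860.00 = 62.28 mm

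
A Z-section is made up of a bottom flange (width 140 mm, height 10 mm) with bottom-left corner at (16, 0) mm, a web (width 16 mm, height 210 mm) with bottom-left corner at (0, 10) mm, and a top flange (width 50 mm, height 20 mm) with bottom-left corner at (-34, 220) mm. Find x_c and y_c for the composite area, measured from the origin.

bottom flange: A = 140 × 10 = 1400.00, centroid at (86.00, 5.00).
web: A = 16 × 210 = 3360.00, centroid at (8.00, 115.00).
top flange: A = 50 × 20 = 1000.00, centroid at (-9.00, 230.00).
ΣA = 5760.00 mm², ΣAx_c = 138280.00 mm³, ΣAy_c = 623400.00 mm³.
x_c = 138280.00/5760.00 = 24.01 mm; y_c = 623400.00/5760.00 = 108.23 mm.

x_c = 24.01 mm, y_c = 108.23 mm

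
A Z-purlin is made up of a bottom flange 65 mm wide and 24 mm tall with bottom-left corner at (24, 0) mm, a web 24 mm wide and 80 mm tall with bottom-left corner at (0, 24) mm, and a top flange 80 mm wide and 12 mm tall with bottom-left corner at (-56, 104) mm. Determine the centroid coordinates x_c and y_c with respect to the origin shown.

bottom flange: A = 65 × 24 = 1560.00, centroid at (56.50, 12.00).
web: A = 24 × 80 = 1920.00, centroid at (12.00, 64.00).
top flange: A = 80 × 12 = 960.00, centroid at (-16.00, 110.00).
ΣA = 4440.00 mm²
ΣAx_c = (1560.00)(56.50) + (1920.00)(12.00) + (960.00)(-16.00) = 95820.00 mm³
ΣAy_c = (1560.00)(12.00) + (1920.00)(64.00) + (960.00)(110.00) = 247200.00 mm³
x_c = 95820.00 / 4440.00 = 21.58 mm
y_c = 247200.00 / 4440.00 = 55.68 mm

x_c = 21.58 mm, y_c = 55.68 mm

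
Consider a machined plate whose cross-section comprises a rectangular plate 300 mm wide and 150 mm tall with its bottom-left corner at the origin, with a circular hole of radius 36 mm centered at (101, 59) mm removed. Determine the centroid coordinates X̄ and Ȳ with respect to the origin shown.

Part | A | x̄ᵢ | ȳᵢ | A·x̄ᵢ | A·ȳᵢ
plate | 45000.00 | 150.00 | 75.00 | 6750000.00 | 3375000.00
hole | -4071.50 | 101.00 | 59.00 | -411221.91 | -240218.74
Σ | 40928.50 |  |  | 6338778.09 | 3134781.26
X̄ = 6338778.09 / 40928.50 = 154.87 mm
Ȳ = 3134781.26 / 40928.50 = 76.59 mm

X̄ = 154.87 mm, Ȳ = 76.59 mm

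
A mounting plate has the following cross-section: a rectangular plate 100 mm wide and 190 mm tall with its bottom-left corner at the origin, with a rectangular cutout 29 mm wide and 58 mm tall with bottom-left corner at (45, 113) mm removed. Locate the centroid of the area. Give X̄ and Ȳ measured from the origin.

X̄ = 49.08 mm, Ȳ = 90.44 mm

Part | A | x̄ᵢ | ȳᵢ | A·x̄ᵢ | A·ȳᵢ
plate | 19000.00 | 50.00 | 95.00 | 950000.00 | 1805000.00
hole | -1682.00 | 59.50 | 142.00 | -100079.00 | -238844.00
Σ | 17318.00 |  |  | 849921.00 | 1566156.00
X̄ = 849921.00 / 17318.00 = 49.08 mm
Ȳ = 1566156.00 / 17318.00 = 90.44 mm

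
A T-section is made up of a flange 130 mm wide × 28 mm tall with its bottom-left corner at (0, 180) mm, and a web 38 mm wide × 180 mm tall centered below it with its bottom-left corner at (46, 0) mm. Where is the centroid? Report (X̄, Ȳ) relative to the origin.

X̄ = 65.00 mm, Ȳ = 126.12 mm

web: A = 38 × 180 = 6840.00, centroid at (65.00, 90.00).
flange: A = 130 × 28 = 3640.00, centroid at (65.00, 194.00).
ΣA = 10480.00 mm²
ΣAX̄ = (6840.00)(65.00) + (3640.00)(65.00) = 681200.00 mm³
ΣAȲ = (6840.00)(90.00) + (3640.00)(194.00) = 1321760.00 mm³
X̄ = 681200.00 / 10480.00 = 65.00 mm
Ȳ = 1321760.00 / 10480.00 = 126.12 mm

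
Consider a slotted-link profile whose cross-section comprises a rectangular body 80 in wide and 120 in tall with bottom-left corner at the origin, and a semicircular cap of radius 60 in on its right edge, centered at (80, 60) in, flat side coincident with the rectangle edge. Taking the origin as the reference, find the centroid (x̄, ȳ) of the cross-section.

rectangular body: A = 80 × 120 = 9600.00, centroid at (40.00, 60.00).
semicircular end: A = ½π·60² = 5654.87, centroid at (105.46, 60.00).
ΣA = 15254.87 in², ΣAx̄ = 980389.34 in³, ΣAȳ = 915292.01 in³.
x̄ = 980389.34/15254.87 = 64.27 in; ȳ = 915292.01/15254.87 = 60.00 in.

x̄ = 64.27 in, ȳ = 60.00 in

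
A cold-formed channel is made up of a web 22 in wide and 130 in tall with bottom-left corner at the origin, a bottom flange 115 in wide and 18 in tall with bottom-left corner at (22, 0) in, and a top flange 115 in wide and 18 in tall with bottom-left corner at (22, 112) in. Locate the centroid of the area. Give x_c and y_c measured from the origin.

web: A = 22 × 130 = 2860.00, centroid at (11.00, 65.00).
bottom flange: A = 115 × 18 = 2070.00, centroid at (79.50, 9.00).
top flange: A = 115 × 18 = 2070.00, centroid at (79.50, 121.00).
ΣA = 7000.00 in²
ΣAx_c = (2860.00)(11.00) + (2070.00)(79.50) + (2070.00)(79.50) = 360590.00 in³
ΣAy_c = (2860.00)(65.00) + (2070.00)(9.00) + (2070.00)(121.00) = 455000.00 in³
x_c = 360590.00 / 7000.00 = 51.51 in
y_c = 455000.00 / 7000.00 = 65.00 in

x_c = 51.51 in, y_c = 65.00 in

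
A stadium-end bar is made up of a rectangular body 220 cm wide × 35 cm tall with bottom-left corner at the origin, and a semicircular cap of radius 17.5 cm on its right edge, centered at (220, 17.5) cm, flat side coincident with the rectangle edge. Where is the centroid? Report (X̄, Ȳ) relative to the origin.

X̄ = 116.90 cm, Ȳ = 17.50 cm

Part | A | x̄ᵢ | ȳᵢ | A·x̄ᵢ | A·ȳᵢ
rectangular body | 7700.00 | 110.00 | 17.50 | 847000.00 | 134750.00
semicircular end | 481.06 | 227.43 | 17.50 | 109405.32 | 8418.49
Σ | 8181.06 |  |  | 956405.32 | 143168.49
X̄ = 956405.32 / 8181.06 = 116.90 cm
Ȳ = 143168.49 / 8181.06 = 17.50 cm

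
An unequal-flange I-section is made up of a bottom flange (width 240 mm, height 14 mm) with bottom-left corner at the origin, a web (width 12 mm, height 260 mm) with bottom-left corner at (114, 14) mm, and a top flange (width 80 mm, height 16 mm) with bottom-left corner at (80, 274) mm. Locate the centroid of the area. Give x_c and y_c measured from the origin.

bottom flange: A = 240 × 14 = 3360.00, centroid at (120.00, 7.00).
web: A = 12 × 260 = 3120.00, centroid at (120.00, 144.00).
top flange: A = 80 × 16 = 1280.00, centroid at (120.00, 282.00).
ΣA = 7760.00 mm², ΣAx_c = 931200.00 mm³, ΣAy_c = 833760.00 mm³.
x_c = 931200.00/7760.00 = 120.00 mm; y_c = 833760.00/7760.00 = 107.44 mm.

x_c = 120.00 mm, y_c = 107.44 mm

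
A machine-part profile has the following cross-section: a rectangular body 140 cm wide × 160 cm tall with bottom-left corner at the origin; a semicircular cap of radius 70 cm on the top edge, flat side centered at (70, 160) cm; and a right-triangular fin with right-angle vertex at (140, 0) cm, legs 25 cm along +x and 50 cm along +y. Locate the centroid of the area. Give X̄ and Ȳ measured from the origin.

X̄ = 71.59 cm, Ȳ = 106.20 cm

Part | A | x̄ᵢ | ȳᵢ | A·x̄ᵢ | A·ȳᵢ
rectangular body | 22400.00 | 70.00 | 80.00 | 1568000.00 | 1792000.00
semicircular top | 7696.90 | 70.00 | 189.71 | 538783.14 | 1460170.99
triangular fin | 625.00 | 148.33 | 16.67 | 92708.33 | 10416.67
Σ | 30721.90 |  |  | 2199491.47 | 3262587.65
X̄ = 2199491.47 / 30721.90 = 71.59 cm
Ȳ = 3262587.65 / 30721.90 = 106.20 cm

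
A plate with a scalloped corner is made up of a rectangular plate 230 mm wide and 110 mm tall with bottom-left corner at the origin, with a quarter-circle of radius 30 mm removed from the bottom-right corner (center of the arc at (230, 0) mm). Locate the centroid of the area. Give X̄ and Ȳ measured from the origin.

X̄ = 112.06 mm, Ȳ = 56.21 mm

plate: A = 230 × 110 = 25300.00, centroid at (115.00, 55.00).
removed quarter-circle: A = −¼π·30² = -706.86, centroid at (217.27, 12.73).
ΣA = 24593.14 mm²
ΣAX̄ = (25300.00)(115.00) + (-706.86)(217.27) = 2755922.58 mm³
ΣAȲ = (25300.00)(55.00) + (-706.86)(12.73) = 1382500.00 mm³
X̄ = 2755922.58 / 24593.14 = 112.06 mm
Ȳ = 1382500.00 / 24593.14 = 56.21 mm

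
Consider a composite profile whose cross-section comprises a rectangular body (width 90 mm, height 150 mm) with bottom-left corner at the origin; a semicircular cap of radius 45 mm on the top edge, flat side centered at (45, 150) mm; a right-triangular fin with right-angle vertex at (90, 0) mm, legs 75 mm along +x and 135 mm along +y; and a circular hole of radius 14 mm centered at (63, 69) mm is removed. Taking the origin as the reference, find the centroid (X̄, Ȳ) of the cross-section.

rectangular body: A = 90 × 150 = 13500.00, centroid at (45.00, 75.00).
semicircular top: A = ½π·45² = 3180.86, centroid at (45.00, 169.10).
triangular fin: A = ½·75·135 = 5062.50, centroid at (115.00, 45.00).
hole: A = −π·14² = -615.75, centroid at (63.00, 69.00).
ΣA = 21127.61 mm², ΣAX̄ = 1294033.93 mm³, ΣAȲ = 1735704.99 mm³.
X̄ = 1294033.93/21127.61 = 61.25 mm; Ȳ = 1735704.99/21127.61 = 82.15 mm.

X̄ = 61.25 mm, Ȳ = 82.15 mm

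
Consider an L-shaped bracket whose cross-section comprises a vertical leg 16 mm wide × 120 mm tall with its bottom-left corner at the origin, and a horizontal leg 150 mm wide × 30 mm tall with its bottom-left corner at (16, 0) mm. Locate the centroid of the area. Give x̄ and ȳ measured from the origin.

x̄ = 66.18 mm, ȳ = 28.46 mm

Part | A | x̄ᵢ | ȳᵢ | A·x̄ᵢ | A·ȳᵢ
vertical leg | 1920.00 | 8.00 | 60.00 | 15360.00 | 115200.00
horizontal leg | 4500.00 | 91.00 | 15.00 | 409500.00 | 67500.00
Σ | 6420.00 |  |  | 424860.00 | 182700.00
x̄ = 424860.00 / 6420.00 = 66.18 mm
ȳ = 182700.00 / 6420.00 = 28.46 mm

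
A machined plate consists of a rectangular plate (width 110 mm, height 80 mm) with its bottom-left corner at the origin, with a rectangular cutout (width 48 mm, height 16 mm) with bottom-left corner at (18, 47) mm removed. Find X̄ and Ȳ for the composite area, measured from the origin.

X̄ = 56.24 mm, Ȳ = 38.57 mm

Part | A | x̄ᵢ | ȳᵢ | A·x̄ᵢ | A·ȳᵢ
plate | 8800.00 | 55.00 | 40.00 | 484000.00 | 352000.00
hole | -768.00 | 42.00 | 55.00 | -32256.00 | -42240.00
Σ | 8032.00 |  |  | 451744.00 | 309760.00
X̄ = 451744.00 / 8032.00 = 56.24 mm
Ȳ = 309760.00 / 8032.00 = 38.57 mm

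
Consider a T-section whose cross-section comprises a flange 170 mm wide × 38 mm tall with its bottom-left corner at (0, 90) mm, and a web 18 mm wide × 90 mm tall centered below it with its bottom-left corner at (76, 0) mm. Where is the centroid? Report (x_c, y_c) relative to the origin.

web: A = 18 × 90 = 1620.00, centroid at (85.00, 45.00).
flange: A = 170 × 38 = 6460.00, centroid at (85.00, 109.00).
ΣA = 8080.00 mm², ΣAx_c = 686800.00 mm³, ΣAy_c = 777040.00 mm³.
x_c = 686800.00/8080.00 = 85.00 mm; y_c = 777040.00/8080.00 = 96.17 mm.

x_c = 85.00 mm, y_c = 96.17 mm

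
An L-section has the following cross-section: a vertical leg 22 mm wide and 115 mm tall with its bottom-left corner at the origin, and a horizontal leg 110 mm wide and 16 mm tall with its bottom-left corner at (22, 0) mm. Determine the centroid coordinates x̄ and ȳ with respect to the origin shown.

x̄ = 38.08 mm, ȳ = 37.19 mm

Part | A | x̄ᵢ | ȳᵢ | A·x̄ᵢ | A·ȳᵢ
vertical leg | 2530.00 | 11.00 | 57.50 | 27830.00 | 145475.00
horizontal leg | 1760.00 | 77.00 | 8.00 | 135520.00 | 14080.00
Σ | 4290.00 |  |  | 163350.00 | 159555.00
x̄ = 163350.00 / 4290.00 = 38.08 mm
ȳ = 159555.00 / 4290.00 = 37.19 mm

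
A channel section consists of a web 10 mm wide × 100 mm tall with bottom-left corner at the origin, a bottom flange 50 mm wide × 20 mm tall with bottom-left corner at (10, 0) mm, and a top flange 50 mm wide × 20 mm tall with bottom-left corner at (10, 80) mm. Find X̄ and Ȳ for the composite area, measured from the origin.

X̄ = 25.00 mm, Ȳ = 50.00 mm

Part | A | x̄ᵢ | ȳᵢ | A·x̄ᵢ | A·ȳᵢ
web | 1000.00 | 5.00 | 50.00 | 5000.00 | 50000.00
bottom flange | 1000.00 | 35.00 | 10.00 | 35000.00 | 10000.00
top flange | 1000.00 | 35.00 | 90.00 | 35000.00 | 90000.00
Σ | 3000.00 |  |  | 75000.00 | 150000.00
X̄ = 75000.00 / 3000.00 = 25.00 mm
Ȳ = 150000.00 / 3000.00 = 50.00 mm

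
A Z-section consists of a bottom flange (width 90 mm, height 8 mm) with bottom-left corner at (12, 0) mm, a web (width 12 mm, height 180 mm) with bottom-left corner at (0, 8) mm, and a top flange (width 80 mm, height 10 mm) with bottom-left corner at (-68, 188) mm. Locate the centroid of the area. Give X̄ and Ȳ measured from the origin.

X̄ = 8.59 mm, Ȳ = 100.26 mm

Part | A | x̄ᵢ | ȳᵢ | A·x̄ᵢ | A·ȳᵢ
bottom flange | 720.00 | 57.00 | 4.00 | 41040.00 | 2880.00
web | 2160.00 | 6.00 | 98.00 | 12960.00 | 211680.00
top flange | 800.00 | -28.00 | 193.00 | -22400.00 | 154400.00
Σ | 3680.00 |  |  | 31600.00 | 368960.00
X̄ = 31600.00 / 3680.00 = 8.59 mm
Ȳ = 368960.00 / 3680.00 = 100.26 mm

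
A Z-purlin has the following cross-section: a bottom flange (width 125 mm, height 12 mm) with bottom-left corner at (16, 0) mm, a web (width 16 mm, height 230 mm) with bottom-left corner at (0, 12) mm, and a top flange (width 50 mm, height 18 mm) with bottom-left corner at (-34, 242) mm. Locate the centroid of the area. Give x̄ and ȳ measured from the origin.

bottom flange: A = 125 × 12 = 1500.00, centroid at (78.50, 6.00).
web: A = 16 × 230 = 3680.00, centroid at (8.00, 127.00).
top flange: A = 50 × 18 = 900.00, centroid at (-9.00, 251.00).
ΣA = 6080.00 mm², ΣAx̄ = 139090.00 mm³, ΣAȳ = 702260.00 mm³.
x̄ = 139090.00/6080.00 = 22.88 mm; ȳ = 702260.00/6080.00 = 115.50 mm.

x̄ = 22.88 mm, ȳ = 115.50 mm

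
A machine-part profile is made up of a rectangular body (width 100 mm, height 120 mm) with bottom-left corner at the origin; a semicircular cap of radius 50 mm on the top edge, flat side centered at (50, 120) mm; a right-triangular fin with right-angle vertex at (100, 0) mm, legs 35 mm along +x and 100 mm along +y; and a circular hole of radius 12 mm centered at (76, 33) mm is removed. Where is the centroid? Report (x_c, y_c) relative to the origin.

x_c = 55.58 mm, y_c = 76.52 mm

rectangular body: A = 100 × 120 = 12000.00, centroid at (50.00, 60.00).
semicircular top: A = ½π·50² = 3926.99, centroid at (50.00, 141.22).
triangular fin: A = ½·35·100 = 1750.00, centroid at (111.67, 33.33).
hole: A = −π·12² = -452.39, centroid at (76.00, 33.00).
ΣA = 17224.60 mm², ΣAx_c = 957384.62 mm³, ΣAy_c = 1317976.72 mm³.
x_c = 957384.62/17224.60 = 55.58 mm; y_c = 1317976.72/17224.60 = 76.52 mm.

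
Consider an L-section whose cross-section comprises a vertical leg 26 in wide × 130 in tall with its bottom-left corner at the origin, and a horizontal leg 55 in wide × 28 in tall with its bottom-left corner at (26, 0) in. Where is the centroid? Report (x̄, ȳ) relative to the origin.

vertical leg: A = 26 × 130 = 3380.00, centroid at (13.00, 65.00).
horizontal leg: A = 55 × 28 = 1540.00, centroid at (53.50, 14.00).
ΣA = 4920.00 in²
ΣAx̄ = (3380.00)(13.00) + (1540.00)(53.50) = 126330.00 in³
ΣAȳ = (3380.00)(65.00) + (1540.00)(14.00) = 241260.00 in³
x̄ = 126330.00 / 4920.00 = 25.68 in
ȳ = 241260.00 / 4920.00 = 49.04 in

x̄ = 25.68 in, ȳ = 49.04 in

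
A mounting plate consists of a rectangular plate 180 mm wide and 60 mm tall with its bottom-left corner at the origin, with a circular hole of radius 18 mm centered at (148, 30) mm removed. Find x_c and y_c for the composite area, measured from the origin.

plate: A = 180 × 60 = 10800.00, centroid at (90.00, 30.00).
hole: A = −π·18² = -1017.88, centroid at (148.00, 30.00).
ΣA = 9782.12 mm², ΣAx_c = 821354.35 mm³, ΣAy_c = 293463.72 mm³.
x_c = 821354.35/9782.12 = 83.96 mm; y_c = 293463.72/9782.12 = 30.00 mm.

x_c = 83.96 mm, y_c = 30.00 mm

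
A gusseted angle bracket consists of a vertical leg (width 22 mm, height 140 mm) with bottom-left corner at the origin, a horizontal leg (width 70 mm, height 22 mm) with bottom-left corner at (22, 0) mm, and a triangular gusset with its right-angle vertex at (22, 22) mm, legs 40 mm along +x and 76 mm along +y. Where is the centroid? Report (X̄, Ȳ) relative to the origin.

vertical leg: A = 22 × 140 = 3080.00, centroid at (11.00, 70.00).
horizontal leg: A = 70 × 22 = 1540.00, centroid at (57.00, 11.00).
gusset: A = ½·40·76 = 1520.00, centroid at (35.33, 47.33).
ΣA = 6140.00 mm²
ΣAX̄ = (3080.00)(11.00) + (1540.00)(57.00) + (1520.00)(35.33) = 175366.67 mm³
ΣAȲ = (3080.00)(70.00) + (1540.00)(11.00) + (1520.00)(47.33) = 304486.67 mm³
X̄ = 175366.67 / 6140.00 = 28.56 mm
Ȳ = 304486.67 / 6140.00 = 49.59 mm

X̄ = 28.56 mm, Ȳ = 49.59 mm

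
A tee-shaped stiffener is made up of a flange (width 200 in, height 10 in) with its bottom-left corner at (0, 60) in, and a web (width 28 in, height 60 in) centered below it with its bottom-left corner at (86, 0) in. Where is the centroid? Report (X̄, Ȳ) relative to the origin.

X̄ = 100.00 in, Ȳ = 49.02 in

web: A = 28 × 60 = 1680.00, centroid at (100.00, 30.00).
flange: A = 200 × 10 = 2000.00, centroid at (100.00, 65.00).
ΣA = 3680.00 in², ΣAX̄ = 368000.00 in³, ΣAȲ = 180400.00 in³.
X̄ = 368000.00/3680.00 = 100.00 in; Ȳ = 180400.00/3680.00 = 49.02 in.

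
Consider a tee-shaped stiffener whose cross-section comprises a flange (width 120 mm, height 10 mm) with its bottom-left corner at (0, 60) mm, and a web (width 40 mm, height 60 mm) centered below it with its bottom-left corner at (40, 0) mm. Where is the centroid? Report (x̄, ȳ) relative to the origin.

x̄ = 60.00 mm, ȳ = 41.67 mm

web: A = 40 × 60 = 2400.00, centroid at (60.00, 30.00).
flange: A = 120 × 10 = 1200.00, centroid at (60.00, 65.00).
ΣA = 3600.00 mm²
ΣAx̄ = (2400.00)(60.00) + (1200.00)(60.00) = 216000.00 mm³
ΣAȳ = (2400.00)(30.00) + (1200.00)(65.00) = 150000.00 mm³
x̄ = 216000.00 / 3600.00 = 60.00 mm
ȳ = 150000.00 / 3600.00 = 41.67 mm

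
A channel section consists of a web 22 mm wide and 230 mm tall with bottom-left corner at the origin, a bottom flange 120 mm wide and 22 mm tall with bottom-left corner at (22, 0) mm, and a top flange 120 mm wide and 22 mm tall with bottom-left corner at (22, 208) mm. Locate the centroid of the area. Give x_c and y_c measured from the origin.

web: A = 22 × 230 = 5060.00, centroid at (11.00, 115.00).
bottom flange: A = 120 × 22 = 2640.00, centroid at (82.00, 11.00).
top flange: A = 120 × 22 = 2640.00, centroid at (82.00, 219.00).
ΣA = 10340.00 mm², ΣAx_c = 488620.00 mm³, ΣAy_c = 1189100.00 mm³.
x_c = 488620.00/10340.00 = 47.26 mm; y_c = 1189100.00/10340.00 = 115.00 mm.

x_c = 47.26 mm, y_c = 115.00 mm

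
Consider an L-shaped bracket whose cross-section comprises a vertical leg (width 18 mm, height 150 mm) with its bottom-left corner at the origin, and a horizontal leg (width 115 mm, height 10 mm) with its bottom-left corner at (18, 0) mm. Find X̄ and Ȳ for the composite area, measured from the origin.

vertical leg: A = 18 × 150 = 2700.00, centroid at (9.00, 75.00).
horizontal leg: A = 115 × 10 = 1150.00, centroid at (75.50, 5.00).
ΣA = 3850.00 mm²
ΣAX̄ = (2700.00)(9.00) + (1150.00)(75.50) = 111125.00 mm³
ΣAȲ = (2700.00)(75.00) + (1150.00)(5.00) = 208250.00 mm³
X̄ = 111125.00 / 3850.00 = 28.86 mm
Ȳ = 208250.00 / 3850.00 = 54.09 mm

X̄ = 28.86 mm, Ȳ = 54.09 mm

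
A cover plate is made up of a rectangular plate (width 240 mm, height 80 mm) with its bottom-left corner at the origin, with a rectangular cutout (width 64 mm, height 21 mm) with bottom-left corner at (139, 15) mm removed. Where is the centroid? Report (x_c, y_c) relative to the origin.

Part | A | x̄ᵢ | ȳᵢ | A·x̄ᵢ | A·ȳᵢ
plate | 19200.00 | 120.00 | 40.00 | 2304000.00 | 768000.00
hole | -1344.00 | 171.00 | 25.50 | -229824.00 | -34272.00
Σ | 17856.00 |  |  | 2074176.00 | 733728.00
x_c = 2074176.00 / 17856.00 = 116.16 mm
y_c = 733728.00 / 17856.00 = 41.09 mm

x_c = 116.16 mm, y_c = 41.09 mm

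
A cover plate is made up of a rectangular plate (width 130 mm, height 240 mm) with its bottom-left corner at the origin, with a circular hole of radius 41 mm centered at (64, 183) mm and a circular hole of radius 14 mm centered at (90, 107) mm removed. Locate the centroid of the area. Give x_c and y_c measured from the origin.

x_c = 64.60 mm, y_c = 107.17 mm

plate: A = 130 × 240 = 31200.00, centroid at (65.00, 120.00).
hole 1: A = −π·41² = -5281.02, centroid at (64.00, 183.00).
hole 2: A = −π·14² = -615.75, centroid at (90.00, 107.00).
ΣA = 25303.23 mm², ΣAx_c = 1634597.20 mm³, ΣAy_c = 2711688.36 mm³.
x_c = 1634597.20/25303.23 = 64.60 mm; y_c = 2711688.36/25303.23 = 107.17 mm.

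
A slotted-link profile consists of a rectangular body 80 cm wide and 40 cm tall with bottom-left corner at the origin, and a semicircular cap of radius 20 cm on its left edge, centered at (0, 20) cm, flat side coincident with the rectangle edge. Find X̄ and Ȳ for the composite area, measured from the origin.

rectangular body: A = 80 × 40 = 3200.00, centroid at (40.00, 20.00).
semicircular end: A = ½π·20² = 628.32, centroid at (-8.49, 20.00).
ΣA = 3828.32 cm², ΣAX̄ = 122666.67 cm³, ΣAȲ = 76566.37 cm³.
X̄ = 122666.67/3828.32 = 32.04 cm; Ȳ = 76566.37/3828.32 = 20.00 cm.

X̄ = 32.04 cm, Ȳ = 20.00 cm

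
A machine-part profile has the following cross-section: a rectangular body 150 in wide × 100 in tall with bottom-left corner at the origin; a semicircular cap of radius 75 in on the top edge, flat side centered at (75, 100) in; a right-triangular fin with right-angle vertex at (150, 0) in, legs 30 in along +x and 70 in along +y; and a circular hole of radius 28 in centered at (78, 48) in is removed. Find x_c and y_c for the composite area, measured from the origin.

x_c = 78.65 in, y_c = 81.22 in

Part | A | x̄ᵢ | ȳᵢ | A·x̄ᵢ | A·ȳᵢ
rectangular body | 15000.00 | 75.00 | 50.00 | 1125000.00 | 750000.00
semicircular top | 8835.73 | 75.00 | 131.83 | 662679.70 | 1164822.93
triangular fin | 1050.00 | 160.00 | 23.33 | 168000.00 | 24500.00
hole | -2463.01 | 78.00 | 48.00 | -192114.67 | -118224.41
Σ | 22422.72 |  |  | 1763565.03 | 1821098.52
x_c = 1763565.03 / 22422.72 = 78.65 in
y_c = 1821098.52 / 22422.72 = 81.22 in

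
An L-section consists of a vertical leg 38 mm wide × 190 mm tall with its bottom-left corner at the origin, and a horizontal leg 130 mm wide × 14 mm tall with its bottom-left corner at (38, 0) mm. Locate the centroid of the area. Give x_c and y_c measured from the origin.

x_c = 35.91 mm, y_c = 77.28 mm

vertical leg: A = 38 × 190 = 7220.00, centroid at (19.00, 95.00).
horizontal leg: A = 130 × 14 = 1820.00, centroid at (103.00, 7.00).
ΣA = 9040.00 mm², ΣAx_c = 324640.00 mm³, ΣAy_c = 698640.00 mm³.
x_c = 324640.00/9040.00 = 35.91 mm; y_c = 698640.00/9040.00 = 77.28 mm.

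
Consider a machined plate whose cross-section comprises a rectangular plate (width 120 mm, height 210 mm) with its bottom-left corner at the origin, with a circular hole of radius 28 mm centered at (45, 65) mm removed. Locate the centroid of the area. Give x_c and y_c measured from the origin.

plate: A = 120 × 210 = 25200.00, centroid at (60.00, 105.00).
hole: A = −π·28² = -2463.01, centroid at (45.00, 65.00).
ΣA = 22736.99 mm², ΣAx_c = 1401164.61 mm³, ΣAy_c = 2485904.44 mm³.
x_c = 1401164.61/22736.99 = 61.62 mm; y_c = 2485904.44/22736.99 = 109.33 mm.

x_c = 61.62 mm, y_c = 109.33 mm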